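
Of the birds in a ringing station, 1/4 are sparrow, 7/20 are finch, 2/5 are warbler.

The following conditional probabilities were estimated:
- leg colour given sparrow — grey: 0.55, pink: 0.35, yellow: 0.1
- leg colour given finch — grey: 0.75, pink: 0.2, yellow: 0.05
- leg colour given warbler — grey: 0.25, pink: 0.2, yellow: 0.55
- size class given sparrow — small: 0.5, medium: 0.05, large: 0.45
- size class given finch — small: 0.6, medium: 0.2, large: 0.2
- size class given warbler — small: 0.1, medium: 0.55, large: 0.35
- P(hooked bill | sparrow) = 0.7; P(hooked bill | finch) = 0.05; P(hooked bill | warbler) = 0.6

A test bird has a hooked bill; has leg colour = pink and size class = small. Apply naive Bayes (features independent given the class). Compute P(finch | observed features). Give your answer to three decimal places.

0.056

sparrow: 0.25 × 0.35 × 0.5 × 0.7 = 0.030625
finch: 0.35 × 0.2 × 0.6 × 0.05 = 0.0021
warbler: 0.4 × 0.2 × 0.1 × 0.6 = 0.0048
P(finch | x) = 0.0021 / 0.037525 ≈ 0.056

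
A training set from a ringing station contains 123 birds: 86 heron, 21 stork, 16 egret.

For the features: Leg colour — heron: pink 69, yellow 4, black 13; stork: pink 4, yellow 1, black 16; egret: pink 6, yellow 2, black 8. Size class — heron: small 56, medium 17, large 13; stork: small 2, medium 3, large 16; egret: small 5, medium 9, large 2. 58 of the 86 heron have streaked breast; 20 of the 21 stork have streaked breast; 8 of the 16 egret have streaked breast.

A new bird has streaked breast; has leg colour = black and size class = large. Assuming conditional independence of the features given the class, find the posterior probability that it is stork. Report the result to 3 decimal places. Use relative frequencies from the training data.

heron: (86/123) × (13/86) × (13/86) × (58/86) ≈ 0.0107749
stork: (21/123) × (16/21) × (16/21) × (20/21) ≈ 0.0943901
egret: (16/123) × (8/16) × (2/16) × (8/16) ≈ 0.00406504
P(stork | x) = 0.0943901 / 0.10923004 ≈ 0.864

0.864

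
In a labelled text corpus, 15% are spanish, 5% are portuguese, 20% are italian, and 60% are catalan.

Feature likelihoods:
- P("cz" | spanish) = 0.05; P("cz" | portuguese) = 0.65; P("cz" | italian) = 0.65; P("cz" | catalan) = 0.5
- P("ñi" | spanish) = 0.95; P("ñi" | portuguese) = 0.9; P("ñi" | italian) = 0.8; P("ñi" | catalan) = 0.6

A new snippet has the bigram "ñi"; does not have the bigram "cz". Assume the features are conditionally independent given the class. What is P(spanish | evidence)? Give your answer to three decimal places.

spanish: 0.15 × (1−0.05) × 0.95 = 0.135375
portuguese: 0.05 × (1−0.65) × 0.9 = 0.01575
italian: 0.2 × (1−0.65) × 0.8 = 0.056
catalan: 0.6 × (1−0.5) × 0.6 = 0.18
P(spanish | x) = 0.135375 / 0.387125 ≈ 0.350

0.350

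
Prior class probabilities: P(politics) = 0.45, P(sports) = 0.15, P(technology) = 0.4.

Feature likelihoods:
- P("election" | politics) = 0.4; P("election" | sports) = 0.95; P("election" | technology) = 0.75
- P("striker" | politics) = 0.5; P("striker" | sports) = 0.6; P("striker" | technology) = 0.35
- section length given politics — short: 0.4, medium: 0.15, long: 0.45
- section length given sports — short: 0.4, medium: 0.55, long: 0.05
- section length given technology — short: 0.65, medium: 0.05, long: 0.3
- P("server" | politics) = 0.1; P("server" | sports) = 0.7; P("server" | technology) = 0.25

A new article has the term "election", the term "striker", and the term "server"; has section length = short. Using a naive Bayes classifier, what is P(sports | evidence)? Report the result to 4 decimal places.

politics: 0.45 × 0.4 × 0.5 × 0.4 × 0.1 = 0.0036
sports: 0.15 × 0.95 × 0.6 × 0.4 × 0.7 = 0.02394
technology: 0.4 × 0.75 × 0.35 × 0.65 × 0.25 = 0.0170625
P(sports | x) = 0.02394 / 0.0446025 ≈ 0.5367

0.5367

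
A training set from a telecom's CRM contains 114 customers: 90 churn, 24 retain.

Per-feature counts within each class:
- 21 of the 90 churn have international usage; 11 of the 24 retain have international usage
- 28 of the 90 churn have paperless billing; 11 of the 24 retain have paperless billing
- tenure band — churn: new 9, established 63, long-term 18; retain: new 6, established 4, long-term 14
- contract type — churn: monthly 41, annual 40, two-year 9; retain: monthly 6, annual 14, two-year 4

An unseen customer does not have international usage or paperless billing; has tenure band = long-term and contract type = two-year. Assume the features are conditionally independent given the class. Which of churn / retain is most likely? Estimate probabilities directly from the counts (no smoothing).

churn

churn: (90/114) × (69/90) × (62/90) × (18/90) × (9/90) ≈ 0.00833918
retain: (24/114) × (13/24) × (13/24) × (14/24) × (4/24) ≈ 0.00600532
Highest score → churn.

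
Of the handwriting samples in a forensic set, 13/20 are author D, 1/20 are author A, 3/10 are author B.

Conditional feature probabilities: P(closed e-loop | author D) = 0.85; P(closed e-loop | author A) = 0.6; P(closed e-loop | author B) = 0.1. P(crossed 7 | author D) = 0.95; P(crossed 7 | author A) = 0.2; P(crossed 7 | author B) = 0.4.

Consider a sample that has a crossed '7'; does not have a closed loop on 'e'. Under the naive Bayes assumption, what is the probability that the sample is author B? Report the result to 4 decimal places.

author D: 0.65 × (1−0.85) × 0.95 = 0.092625
author A: 0.05 × (1−0.6) × 0.2 = 0.004
author B: 0.3 × (1−0.1) × 0.4 = 0.108
P(author B | x) = 0.108 / 0.204625 ≈ 0.5278

0.5278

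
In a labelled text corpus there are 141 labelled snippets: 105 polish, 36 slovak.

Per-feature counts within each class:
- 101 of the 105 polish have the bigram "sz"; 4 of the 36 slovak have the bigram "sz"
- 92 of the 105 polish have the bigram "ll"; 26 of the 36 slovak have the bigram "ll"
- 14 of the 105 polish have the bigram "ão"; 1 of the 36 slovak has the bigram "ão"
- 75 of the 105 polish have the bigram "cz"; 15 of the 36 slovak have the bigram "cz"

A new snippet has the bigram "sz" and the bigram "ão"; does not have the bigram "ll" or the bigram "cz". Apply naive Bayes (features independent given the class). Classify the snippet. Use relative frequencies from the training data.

polish: (105/141) × (101/105) × (13/105) × (14/105) × (30/105) ≈ 0.00337852
slovak: (36/141) × (4/36) × (10/36) × (1/36) × (21/36) ≈ 0.000127689
Highest score → polish.

polish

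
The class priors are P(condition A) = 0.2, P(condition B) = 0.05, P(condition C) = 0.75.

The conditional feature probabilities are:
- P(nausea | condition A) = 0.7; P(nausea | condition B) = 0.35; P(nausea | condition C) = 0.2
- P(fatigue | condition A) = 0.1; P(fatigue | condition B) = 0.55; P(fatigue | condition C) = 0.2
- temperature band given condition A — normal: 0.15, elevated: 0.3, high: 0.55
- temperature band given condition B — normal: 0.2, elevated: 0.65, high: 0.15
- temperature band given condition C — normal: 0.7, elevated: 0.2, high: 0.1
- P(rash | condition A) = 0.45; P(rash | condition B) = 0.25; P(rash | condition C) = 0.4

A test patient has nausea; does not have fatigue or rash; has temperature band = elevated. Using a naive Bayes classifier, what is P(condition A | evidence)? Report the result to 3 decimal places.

condition A: 0.2 × 0.7 × (1−0.1) × 0.3 × (1−0.45) = 0.02079
condition B: 0.05 × 0.35 × (1−0.55) × 0.65 × (1−0.25) = 0.0038390625
condition C: 0.75 × 0.2 × (1−0.2) × 0.2 × (1−0.4) = 0.0144
P(condition A | x) = 0.02079 / 0.0390290625 ≈ 0.533

0.533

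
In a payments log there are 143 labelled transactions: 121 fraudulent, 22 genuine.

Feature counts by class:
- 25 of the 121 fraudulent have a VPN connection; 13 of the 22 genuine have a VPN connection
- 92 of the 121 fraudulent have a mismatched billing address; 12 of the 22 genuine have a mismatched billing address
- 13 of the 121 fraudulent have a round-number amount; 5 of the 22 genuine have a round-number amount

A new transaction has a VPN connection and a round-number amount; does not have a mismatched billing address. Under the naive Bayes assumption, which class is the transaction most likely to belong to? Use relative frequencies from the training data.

fraudulent: (121/143) × (25/121) × (29/121) × (13/121) ≈ 0.00450168
genuine: (22/143) × (13/22) × (10/22) × (5/22) ≈ 0.00939144
Highest score → genuine.

genuine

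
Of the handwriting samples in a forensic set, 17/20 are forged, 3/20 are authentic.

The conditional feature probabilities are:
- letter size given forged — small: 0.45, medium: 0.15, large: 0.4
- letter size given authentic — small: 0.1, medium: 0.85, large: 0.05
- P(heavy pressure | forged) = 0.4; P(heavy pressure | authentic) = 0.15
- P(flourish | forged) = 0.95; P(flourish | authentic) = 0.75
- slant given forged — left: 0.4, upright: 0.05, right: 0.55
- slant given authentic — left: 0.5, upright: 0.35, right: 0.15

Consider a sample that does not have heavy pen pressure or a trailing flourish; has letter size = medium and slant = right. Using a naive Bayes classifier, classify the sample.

forged: 0.85 × 0.15 × (1−0.4) × (1−0.95) × 0.55 = 0.00210375
authentic: 0.15 × 0.85 × (1−0.15) × (1−0.75) × 0.15 = 0.0040640625
Highest score → authentic.

authentic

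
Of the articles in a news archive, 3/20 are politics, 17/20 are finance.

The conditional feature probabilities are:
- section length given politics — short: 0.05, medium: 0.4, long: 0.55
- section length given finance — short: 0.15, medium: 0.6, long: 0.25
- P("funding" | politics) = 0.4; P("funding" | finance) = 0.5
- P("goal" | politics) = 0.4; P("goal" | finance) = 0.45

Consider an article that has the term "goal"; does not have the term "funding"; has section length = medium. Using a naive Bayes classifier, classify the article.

politics: 0.15 × 0.4 × (1−0.4) × 0.4 = 0.0144
finance: 0.85 × 0.6 × (1−0.5) × 0.45 = 0.11475
Highest score → finance.

finance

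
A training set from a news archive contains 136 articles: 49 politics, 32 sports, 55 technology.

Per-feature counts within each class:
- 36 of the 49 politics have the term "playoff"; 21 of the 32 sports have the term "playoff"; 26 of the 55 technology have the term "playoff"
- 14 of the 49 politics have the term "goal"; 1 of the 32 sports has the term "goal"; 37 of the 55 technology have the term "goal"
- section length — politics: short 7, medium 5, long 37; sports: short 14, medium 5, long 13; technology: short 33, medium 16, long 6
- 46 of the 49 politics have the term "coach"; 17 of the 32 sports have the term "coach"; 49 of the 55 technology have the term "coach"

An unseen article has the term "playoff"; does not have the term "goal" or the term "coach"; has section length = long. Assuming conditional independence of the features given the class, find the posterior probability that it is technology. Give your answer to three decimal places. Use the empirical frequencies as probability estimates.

0.020

politics: (49/136) × (36/49) × (35/49) × (37/49) × (3/49) ≈ 0.00874111
sports: (32/136) × (21/32) × (31/32) × (13/32) × (15/32) ≈ 0.0284857
technology: (55/136) × (26/55) × (18/55) × (6/55) × (6/55) ≈ 0.000744597
P(technology | x) = 0.000744597 / 0.037971407 ≈ 0.020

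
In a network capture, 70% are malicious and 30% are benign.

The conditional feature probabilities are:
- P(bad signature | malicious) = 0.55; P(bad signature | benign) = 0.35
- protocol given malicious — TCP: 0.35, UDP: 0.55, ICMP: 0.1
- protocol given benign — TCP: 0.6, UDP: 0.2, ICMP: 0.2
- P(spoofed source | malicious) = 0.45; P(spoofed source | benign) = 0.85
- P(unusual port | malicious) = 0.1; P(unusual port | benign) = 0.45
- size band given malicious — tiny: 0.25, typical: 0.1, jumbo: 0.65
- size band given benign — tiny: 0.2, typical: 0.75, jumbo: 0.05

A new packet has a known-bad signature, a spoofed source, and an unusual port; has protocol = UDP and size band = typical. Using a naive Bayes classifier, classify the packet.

benign

malicious: 0.7 × 0.55 × 0.55 × 0.45 × 0.1 × 0.1 = 0.000952875
benign: 0.3 × 0.35 × 0.2 × 0.85 × 0.45 × 0.75 = 0.006024375
Highest score → benign.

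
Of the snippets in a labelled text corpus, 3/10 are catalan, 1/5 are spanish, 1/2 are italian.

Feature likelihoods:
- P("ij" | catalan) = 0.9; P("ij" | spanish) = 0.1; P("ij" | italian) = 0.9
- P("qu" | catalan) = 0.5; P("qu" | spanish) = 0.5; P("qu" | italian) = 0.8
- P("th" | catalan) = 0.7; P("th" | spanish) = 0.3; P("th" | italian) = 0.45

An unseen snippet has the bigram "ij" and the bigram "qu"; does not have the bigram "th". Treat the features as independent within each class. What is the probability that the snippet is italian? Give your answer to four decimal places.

catalan: 0.3 × 0.9 × 0.5 × (1−0.7) = 0.0405
spanish: 0.2 × 0.1 × 0.5 × (1−0.3) = 0.007
italian: 0.5 × 0.9 × 0.8 × (1−0.45) = 0.198
P(italian | x) = 0.198 / 0.2455 ≈ 0.8065

0.8065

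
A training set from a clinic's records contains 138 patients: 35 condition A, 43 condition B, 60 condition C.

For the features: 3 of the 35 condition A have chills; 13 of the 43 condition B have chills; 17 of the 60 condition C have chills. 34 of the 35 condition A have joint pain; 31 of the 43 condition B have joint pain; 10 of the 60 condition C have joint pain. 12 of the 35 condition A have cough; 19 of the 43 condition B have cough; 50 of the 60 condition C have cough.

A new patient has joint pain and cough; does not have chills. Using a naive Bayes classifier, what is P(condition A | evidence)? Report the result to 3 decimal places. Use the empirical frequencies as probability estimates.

0.407

condition A: (35/138) × (32/35) × (34/35) × (12/35) ≈ 0.0772316
condition B: (43/138) × (30/43) × (31/43) × (19/43) ≈ 0.0692501
condition C: (60/138) × (43/60) × (10/60) × (50/60) ≈ 0.043277
P(condition A | x) = 0.0772316 / 0.1897587 ≈ 0.407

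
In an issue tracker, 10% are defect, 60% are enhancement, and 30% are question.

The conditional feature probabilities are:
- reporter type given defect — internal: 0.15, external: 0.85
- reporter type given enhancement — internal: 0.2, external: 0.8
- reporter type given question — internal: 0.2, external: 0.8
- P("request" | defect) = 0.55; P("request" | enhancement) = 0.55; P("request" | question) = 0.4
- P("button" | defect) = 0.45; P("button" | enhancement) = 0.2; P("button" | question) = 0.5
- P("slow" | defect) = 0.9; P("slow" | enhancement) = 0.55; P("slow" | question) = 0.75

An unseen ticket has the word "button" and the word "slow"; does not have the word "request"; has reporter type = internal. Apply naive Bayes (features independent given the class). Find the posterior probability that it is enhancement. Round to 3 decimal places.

0.268

defect: 0.1 × 0.15 × (1−0.55) × 0.45 × 0.9 = 0.00273375
enhancement: 0.6 × 0.2 × (1−0.55) × 0.2 × 0.55 = 0.00594
question: 0.3 × 0.2 × (1−0.4) × 0.5 × 0.75 = 0.0135
P(enhancement | x) = 0.00594 / 0.02217375 ≈ 0.268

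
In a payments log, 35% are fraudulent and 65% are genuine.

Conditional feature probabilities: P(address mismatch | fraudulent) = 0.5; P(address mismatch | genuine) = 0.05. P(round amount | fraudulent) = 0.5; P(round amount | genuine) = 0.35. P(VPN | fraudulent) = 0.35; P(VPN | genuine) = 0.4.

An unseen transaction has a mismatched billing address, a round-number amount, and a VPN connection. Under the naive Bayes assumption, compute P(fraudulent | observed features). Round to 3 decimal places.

fraudulent: 0.35 × 0.5 × 0.5 × 0.35 = 0.030625
genuine: 0.65 × 0.05 × 0.35 × 0.4 = 0.00455
P(fraudulent | x) = 0.030625 / 0.035175 ≈ 0.871

0.871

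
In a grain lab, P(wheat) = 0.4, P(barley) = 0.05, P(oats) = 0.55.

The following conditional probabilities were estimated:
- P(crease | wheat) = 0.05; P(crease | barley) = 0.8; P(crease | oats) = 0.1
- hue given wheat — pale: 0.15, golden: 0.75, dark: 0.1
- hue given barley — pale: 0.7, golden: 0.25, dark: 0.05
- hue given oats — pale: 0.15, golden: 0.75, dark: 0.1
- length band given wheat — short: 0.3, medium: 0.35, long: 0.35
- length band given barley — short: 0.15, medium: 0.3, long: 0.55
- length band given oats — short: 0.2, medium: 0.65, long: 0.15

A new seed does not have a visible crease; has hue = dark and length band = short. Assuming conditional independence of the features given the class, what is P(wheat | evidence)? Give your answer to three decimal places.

wheat: 0.4 × (1−0.05) × 0.1 × 0.3 = 0.0114
barley: 0.05 × (1−0.8) × 0.05 × 0.15 = 0.000075
oats: 0.55 × (1−0.1) × 0.1 × 0.2 = 0.0099
P(wheat | x) = 0.0114 / 0.021375 ≈ 0.533

0.533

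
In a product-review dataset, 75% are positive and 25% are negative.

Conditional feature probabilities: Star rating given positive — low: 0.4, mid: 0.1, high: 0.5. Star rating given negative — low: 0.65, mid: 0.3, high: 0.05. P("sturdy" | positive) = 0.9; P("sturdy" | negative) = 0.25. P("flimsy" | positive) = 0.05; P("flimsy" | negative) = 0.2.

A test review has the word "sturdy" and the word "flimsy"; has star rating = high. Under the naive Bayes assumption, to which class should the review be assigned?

positive

positive: 0.75 × 0.5 × 0.9 × 0.05 = 0.016875
negative: 0.25 × 0.05 × 0.25 × 0.2 = 0.000625
Highest score → positive.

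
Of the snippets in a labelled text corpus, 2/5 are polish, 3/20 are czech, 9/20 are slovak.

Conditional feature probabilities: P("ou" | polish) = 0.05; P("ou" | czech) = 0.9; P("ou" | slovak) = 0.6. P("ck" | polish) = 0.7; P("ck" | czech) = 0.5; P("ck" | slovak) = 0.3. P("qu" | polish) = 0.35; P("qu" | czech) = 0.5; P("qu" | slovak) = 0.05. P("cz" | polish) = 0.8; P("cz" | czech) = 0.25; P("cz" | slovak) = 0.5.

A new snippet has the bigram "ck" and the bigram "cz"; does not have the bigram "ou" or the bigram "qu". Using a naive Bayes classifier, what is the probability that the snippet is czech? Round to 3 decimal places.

polish: 0.4 × (1−0.05) × 0.7 × (1−0.35) × 0.8 = 0.13832
czech: 0.15 × (1−0.9) × 0.5 × (1−0.5) × 0.25 = 0.0009375
slovak: 0.45 × (1−0.6) × 0.3 × (1−0.05) × 0.5 = 0.02565
P(czech | x) = 0.0009375 / 0.1649075 ≈ 0.006

0.006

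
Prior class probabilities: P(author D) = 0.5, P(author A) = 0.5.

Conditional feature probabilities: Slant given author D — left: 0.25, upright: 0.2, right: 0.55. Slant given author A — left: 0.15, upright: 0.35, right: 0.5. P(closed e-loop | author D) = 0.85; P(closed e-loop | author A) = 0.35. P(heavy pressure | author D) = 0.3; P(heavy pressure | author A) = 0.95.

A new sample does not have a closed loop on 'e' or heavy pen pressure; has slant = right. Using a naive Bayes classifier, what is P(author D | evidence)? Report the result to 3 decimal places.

0.780

author D: 0.5 × 0.55 × (1−0.85) × (1−0.3) = 0.028875
author A: 0.5 × 0.5 × (1−0.35) × (1−0.95) = 0.008125
P(author D | x) = 0.028875 / 0.037 ≈ 0.780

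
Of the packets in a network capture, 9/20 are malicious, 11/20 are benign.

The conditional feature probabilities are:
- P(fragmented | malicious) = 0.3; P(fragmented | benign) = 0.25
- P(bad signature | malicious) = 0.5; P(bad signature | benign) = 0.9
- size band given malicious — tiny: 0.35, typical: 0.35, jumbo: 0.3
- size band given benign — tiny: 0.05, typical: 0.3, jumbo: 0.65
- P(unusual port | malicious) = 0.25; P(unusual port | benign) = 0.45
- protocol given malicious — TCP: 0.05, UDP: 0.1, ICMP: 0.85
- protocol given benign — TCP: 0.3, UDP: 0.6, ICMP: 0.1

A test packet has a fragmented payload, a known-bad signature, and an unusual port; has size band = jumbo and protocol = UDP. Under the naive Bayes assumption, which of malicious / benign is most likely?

malicious: 0.45 × 0.3 × 0.5 × 0.3 × 0.25 × 0.1 = 0.00050625
benign: 0.55 × 0.25 × 0.9 × 0.65 × 0.45 × 0.6 = 0.021718125
Highest score → benign.

benign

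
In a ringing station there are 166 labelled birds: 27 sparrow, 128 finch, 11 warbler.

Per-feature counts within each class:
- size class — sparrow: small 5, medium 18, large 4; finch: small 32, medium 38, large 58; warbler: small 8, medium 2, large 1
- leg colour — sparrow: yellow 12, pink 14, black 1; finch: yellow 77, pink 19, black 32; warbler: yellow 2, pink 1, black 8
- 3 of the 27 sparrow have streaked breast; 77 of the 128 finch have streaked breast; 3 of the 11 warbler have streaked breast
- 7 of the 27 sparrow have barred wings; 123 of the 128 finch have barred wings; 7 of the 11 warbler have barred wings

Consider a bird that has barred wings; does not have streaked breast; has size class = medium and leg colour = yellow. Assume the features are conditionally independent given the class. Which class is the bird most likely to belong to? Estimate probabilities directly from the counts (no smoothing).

finch

sparrow: (27/166) × (18/27) × (12/27) × (24/27) × (7/27) ≈ 0.0111062
finch: (128/166) × (38/128) × (77/128) × (51/128) × (123/128) ≈ 0.0527244
warbler: (11/166) × (2/11) × (2/11) × (8/11) × (7/11) ≈ 0.00101382
Highest score → finch.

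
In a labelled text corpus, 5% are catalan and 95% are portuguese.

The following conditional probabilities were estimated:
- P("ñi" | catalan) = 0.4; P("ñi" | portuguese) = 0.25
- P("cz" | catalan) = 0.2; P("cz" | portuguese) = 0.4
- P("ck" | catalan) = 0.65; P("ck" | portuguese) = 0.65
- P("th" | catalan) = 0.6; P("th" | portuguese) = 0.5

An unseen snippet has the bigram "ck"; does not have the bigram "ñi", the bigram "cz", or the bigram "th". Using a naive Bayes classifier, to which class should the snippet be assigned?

catalan: 0.05 × (1−0.4) × (1−0.2) × 0.65 × (1−0.6) = 0.00624
portuguese: 0.95 × (1−0.25) × (1−0.4) × 0.65 × (1−0.5) = 0.1389375
Highest score → portuguese.

portuguese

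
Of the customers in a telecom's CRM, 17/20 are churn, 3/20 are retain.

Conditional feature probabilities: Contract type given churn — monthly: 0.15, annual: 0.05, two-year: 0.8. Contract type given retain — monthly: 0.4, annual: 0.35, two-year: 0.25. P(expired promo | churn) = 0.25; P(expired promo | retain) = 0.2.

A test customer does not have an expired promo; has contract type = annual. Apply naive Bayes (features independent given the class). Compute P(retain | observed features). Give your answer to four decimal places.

churn: 0.85 × 0.05 × (1−0.25) = 0.031875
retain: 0.15 × 0.35 × (1−0.2) = 0.042
P(retain | x) = 0.042 / 0.073875 ≈ 0.5685

0.5685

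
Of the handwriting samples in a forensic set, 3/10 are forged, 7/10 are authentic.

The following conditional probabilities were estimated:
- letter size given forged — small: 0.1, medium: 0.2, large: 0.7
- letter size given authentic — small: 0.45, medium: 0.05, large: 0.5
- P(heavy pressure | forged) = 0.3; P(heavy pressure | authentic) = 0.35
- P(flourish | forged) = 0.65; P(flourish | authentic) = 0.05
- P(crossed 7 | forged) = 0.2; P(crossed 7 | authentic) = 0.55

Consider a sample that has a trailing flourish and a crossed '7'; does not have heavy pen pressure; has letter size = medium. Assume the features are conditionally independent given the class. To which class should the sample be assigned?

forged

forged: 0.3 × 0.2 × (1−0.3) × 0.65 × 0.2 = 0.00546
authentic: 0.7 × 0.05 × (1−0.35) × 0.05 × 0.55 = 0.000625625
Highest score → forged.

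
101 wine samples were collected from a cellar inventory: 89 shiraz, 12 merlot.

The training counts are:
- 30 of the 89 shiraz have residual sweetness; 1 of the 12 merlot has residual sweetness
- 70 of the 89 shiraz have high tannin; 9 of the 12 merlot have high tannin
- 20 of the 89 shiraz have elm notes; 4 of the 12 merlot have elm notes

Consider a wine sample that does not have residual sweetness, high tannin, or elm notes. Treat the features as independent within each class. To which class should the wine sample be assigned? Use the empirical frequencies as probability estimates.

shiraz: (89/101) × (59/89) × (19/89) × (69/89) ≈ 0.0966837
merlot: (12/101) × (11/12) × (3/12) × (8/12) ≈ 0.0181518
Highest score → shiraz.

shiraz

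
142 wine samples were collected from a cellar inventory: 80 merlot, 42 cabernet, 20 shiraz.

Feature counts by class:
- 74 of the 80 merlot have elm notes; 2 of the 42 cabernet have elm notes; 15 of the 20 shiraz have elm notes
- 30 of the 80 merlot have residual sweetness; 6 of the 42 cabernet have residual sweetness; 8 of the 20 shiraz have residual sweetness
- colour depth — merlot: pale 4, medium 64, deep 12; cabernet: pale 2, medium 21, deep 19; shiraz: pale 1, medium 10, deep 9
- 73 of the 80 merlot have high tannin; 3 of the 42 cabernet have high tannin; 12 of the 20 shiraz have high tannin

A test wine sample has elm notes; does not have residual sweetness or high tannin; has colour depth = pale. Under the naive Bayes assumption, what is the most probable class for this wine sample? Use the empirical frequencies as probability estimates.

merlot

merlot: (80/142) × (74/80) × (50/80) × (4/80) × (7/80) ≈ 0.00142496
cabernet: (42/142) × (2/42) × (36/42) × (2/42) × (39/42) ≈ 0.000533815
shiraz: (20/142) × (15/20) × (12/20) × (1/20) × (8/20) ≈ 0.00126761
Highest score → merlot.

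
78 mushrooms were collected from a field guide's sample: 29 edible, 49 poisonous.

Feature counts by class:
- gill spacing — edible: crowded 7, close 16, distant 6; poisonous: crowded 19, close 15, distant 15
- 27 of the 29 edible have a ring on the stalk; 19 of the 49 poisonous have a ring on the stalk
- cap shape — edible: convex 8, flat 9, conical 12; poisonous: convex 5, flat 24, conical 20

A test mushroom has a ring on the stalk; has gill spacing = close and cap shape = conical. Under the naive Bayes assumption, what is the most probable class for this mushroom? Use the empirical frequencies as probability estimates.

edible: (29/78) × (16/29) × (27/29) × (12/29) ≈ 0.0790268
poisonous: (49/78) × (15/49) × (19/49) × (20/49) ≈ 0.030436
Highest score → edible.

edible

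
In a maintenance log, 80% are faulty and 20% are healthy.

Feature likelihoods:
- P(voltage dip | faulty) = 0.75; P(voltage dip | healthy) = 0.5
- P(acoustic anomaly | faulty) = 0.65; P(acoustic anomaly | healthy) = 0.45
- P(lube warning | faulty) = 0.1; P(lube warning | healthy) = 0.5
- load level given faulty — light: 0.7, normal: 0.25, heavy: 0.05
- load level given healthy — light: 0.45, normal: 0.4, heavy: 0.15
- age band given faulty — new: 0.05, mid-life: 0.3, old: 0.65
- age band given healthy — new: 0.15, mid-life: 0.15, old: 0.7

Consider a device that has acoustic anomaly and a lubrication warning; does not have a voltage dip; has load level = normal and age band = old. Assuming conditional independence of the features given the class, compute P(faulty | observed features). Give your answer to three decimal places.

faulty: 0.8 × (1−0.75) × 0.65 × 0.1 × 0.25 × 0.65 = 0.0021125
healthy: 0.2 × (1−0.5) × 0.45 × 0.5 × 0.4 × 0.7 = 0.0063
P(faulty | x) = 0.0021125 / 0.0084125 ≈ 0.251

0.251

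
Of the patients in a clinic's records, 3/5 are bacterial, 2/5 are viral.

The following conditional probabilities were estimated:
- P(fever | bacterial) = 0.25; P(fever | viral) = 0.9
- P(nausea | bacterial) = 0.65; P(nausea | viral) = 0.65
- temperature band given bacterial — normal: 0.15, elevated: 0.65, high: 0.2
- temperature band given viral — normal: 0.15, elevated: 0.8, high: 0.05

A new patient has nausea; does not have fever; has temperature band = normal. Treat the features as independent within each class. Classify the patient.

bacterial: 0.6 × (1−0.25) × 0.65 × 0.15 = 0.043875
viral: 0.4 × (1−0.9) × 0.65 × 0.15 = 0.0039
Highest score → bacterial.

bacterial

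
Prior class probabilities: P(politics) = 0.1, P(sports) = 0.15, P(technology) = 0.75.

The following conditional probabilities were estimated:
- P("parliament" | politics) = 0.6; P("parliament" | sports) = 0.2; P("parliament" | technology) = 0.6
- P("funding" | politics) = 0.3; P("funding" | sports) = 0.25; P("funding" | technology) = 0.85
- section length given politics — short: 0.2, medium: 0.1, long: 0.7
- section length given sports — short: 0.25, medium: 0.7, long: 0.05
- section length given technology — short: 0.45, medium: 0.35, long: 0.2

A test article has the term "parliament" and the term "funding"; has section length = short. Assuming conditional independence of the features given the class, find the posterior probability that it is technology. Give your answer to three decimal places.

politics: 0.1 × 0.6 × 0.3 × 0.2 = 0.0036
sports: 0.15 × 0.2 × 0.25 × 0.25 = 0.001875
technology: 0.75 × 0.6 × 0.85 × 0.45 = 0.172125
P(technology | x) = 0.172125 / 0.1776 ≈ 0.969

0.969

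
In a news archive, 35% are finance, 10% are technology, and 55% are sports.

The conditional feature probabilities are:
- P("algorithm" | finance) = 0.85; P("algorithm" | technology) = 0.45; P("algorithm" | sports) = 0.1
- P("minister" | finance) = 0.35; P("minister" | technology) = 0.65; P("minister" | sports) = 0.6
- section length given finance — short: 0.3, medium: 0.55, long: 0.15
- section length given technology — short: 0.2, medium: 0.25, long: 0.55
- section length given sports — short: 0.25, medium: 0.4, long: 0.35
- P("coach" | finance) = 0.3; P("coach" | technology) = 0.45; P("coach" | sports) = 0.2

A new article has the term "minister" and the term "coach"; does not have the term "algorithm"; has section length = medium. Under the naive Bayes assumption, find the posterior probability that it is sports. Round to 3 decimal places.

finance: 0.35 × (1−0.85) × 0.35 × 0.55 × 0.3 = 0.003031875
technology: 0.1 × (1−0.45) × 0.65 × 0.25 × 0.45 = 0.004021875
sports: 0.55 × (1−0.1) × 0.6 × 0.4 × 0.2 = 0.02376
P(sports | x) = 0.02376 / 0.03081375 ≈ 0.771

0.771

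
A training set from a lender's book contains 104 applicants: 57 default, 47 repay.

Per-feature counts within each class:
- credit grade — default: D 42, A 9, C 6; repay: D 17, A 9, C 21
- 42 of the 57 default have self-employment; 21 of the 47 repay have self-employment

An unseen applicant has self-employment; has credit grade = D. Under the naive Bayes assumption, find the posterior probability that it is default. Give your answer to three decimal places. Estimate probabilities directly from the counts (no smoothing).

default: (57/104) × (42/57) × (42/57) ≈ 0.297571
repay: (47/104) × (17/47) × (21/47) ≈ 0.073036
P(default | x) = 0.297571 / 0.370607 ≈ 0.803

0.803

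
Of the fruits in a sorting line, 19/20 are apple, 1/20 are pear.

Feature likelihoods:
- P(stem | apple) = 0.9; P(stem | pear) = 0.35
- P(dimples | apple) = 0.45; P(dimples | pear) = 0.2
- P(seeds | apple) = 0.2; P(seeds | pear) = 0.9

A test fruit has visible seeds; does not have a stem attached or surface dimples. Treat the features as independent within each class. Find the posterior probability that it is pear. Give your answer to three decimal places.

apple: 0.95 × (1−0.9) × (1−0.45) × 0.2 = 0.01045
pear: 0.05 × (1−0.35) × (1−0.2) × 0.9 = 0.0234
P(pear | x) = 0.0234 / 0.03385 ≈ 0.691

0.691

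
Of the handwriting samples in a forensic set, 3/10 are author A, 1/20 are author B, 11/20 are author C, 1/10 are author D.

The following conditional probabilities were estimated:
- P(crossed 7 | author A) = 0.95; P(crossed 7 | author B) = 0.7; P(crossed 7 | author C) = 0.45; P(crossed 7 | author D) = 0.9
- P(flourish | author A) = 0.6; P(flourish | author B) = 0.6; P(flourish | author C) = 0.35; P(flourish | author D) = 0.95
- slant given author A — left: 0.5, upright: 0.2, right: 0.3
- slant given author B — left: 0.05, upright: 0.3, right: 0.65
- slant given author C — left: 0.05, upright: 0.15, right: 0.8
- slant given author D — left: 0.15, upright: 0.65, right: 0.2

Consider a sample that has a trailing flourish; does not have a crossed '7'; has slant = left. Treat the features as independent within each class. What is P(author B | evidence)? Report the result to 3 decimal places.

0.039

author A: 0.3 × (1−0.95) × 0.6 × 0.5 = 0.0045
author B: 0.05 × (1−0.7) × 0.6 × 0.05 = 0.00045
author C: 0.55 × (1−0.45) × 0.35 × 0.05 = 0.00529375
author D: 0.1 × (1−0.9) × 0.95 × 0.15 = 0.001425
P(author B | x) = 0.00045 / 0.01166875 ≈ 0.039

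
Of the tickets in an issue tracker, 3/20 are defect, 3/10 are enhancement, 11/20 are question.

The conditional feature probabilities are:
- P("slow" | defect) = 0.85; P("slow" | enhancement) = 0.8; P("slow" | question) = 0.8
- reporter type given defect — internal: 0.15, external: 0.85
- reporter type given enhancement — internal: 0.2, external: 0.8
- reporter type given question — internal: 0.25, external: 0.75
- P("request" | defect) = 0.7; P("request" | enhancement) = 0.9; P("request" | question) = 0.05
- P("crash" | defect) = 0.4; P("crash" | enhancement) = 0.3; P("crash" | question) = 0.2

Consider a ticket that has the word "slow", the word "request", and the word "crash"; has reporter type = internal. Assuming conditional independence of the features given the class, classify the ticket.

defect: 0.15 × 0.85 × 0.15 × 0.7 × 0.4 = 0.005355
enhancement: 0.3 × 0.8 × 0.2 × 0.9 × 0.3 = 0.01296
question: 0.55 × 0.8 × 0.25 × 0.05 × 0.2 = 0.0011
Highest score → enhancement.

enhancement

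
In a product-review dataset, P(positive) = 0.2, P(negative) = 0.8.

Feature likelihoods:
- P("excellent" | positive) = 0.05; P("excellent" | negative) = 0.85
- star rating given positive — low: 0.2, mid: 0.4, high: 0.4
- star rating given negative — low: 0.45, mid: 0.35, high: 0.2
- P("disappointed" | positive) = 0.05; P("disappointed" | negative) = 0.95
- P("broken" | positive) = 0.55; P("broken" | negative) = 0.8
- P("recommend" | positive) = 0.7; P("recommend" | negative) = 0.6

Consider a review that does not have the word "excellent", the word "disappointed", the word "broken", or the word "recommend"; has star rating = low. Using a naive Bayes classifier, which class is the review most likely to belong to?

positive

positive: 0.2 × (1−0.05) × 0.2 × (1−0.05) × (1−0.55) × (1−0.7) = 0.0048735
negative: 0.8 × (1−0.85) × 0.45 × (1−0.95) × (1−0.8) × (1−0.6) = 0.000216
Highest score → positive.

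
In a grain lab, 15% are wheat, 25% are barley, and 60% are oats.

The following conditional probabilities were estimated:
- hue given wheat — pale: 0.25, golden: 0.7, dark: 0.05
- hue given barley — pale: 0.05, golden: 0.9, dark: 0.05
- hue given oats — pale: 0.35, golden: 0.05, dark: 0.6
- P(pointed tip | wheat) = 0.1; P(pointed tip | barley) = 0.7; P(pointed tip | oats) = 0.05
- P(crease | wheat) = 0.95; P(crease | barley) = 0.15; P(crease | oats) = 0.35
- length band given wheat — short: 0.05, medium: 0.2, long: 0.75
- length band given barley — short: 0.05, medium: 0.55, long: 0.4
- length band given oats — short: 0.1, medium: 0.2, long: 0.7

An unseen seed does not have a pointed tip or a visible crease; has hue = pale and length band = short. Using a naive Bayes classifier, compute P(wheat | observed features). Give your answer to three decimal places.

0.006

wheat: 0.15 × 0.25 × (1−0.1) × (1−0.95) × 0.05 = 0.000084375
barley: 0.25 × 0.05 × (1−0.7) × (1−0.15) × 0.05 = 0.000159375
oats: 0.6 × 0.35 × (1−0.05) × (1−0.35) × 0.1 = 0.0129675
P(wheat | x) = 0.000084375 / 0.01321125 ≈ 0.006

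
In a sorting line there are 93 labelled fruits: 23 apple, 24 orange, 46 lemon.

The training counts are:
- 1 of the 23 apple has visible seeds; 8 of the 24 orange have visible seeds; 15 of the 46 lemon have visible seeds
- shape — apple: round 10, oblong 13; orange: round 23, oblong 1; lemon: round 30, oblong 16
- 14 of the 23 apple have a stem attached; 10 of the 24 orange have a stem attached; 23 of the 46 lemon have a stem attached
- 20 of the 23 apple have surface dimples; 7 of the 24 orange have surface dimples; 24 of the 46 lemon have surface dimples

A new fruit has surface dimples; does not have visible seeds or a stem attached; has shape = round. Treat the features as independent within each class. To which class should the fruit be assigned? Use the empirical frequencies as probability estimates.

lemon

apple: (23/93) × (22/23) × (10/23) × (9/23) × (20/23) ≈ 0.0349968
orange: (24/93) × (16/24) × (23/24) × (14/24) × (7/24) ≈ 0.0280516
lemon: (46/93) × (31/46) × (30/46) × (23/46) × (24/46) ≈ 0.0567108
Highest score → lemon.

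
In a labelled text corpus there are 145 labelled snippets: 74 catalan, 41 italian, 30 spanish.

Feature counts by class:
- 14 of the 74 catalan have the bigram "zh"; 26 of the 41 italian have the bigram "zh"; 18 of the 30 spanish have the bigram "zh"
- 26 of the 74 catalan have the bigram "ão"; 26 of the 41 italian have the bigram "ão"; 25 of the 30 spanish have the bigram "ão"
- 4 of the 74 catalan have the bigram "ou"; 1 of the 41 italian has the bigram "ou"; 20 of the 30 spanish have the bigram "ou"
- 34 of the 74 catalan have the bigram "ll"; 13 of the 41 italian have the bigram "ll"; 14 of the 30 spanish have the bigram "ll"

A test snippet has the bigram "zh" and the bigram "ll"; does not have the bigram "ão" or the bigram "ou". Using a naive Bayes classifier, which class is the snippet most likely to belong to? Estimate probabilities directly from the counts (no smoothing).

catalan

catalan: (74/145) × (14/74) × (48/74) × (70/74) × (34/74) ≈ 0.0272197
italian: (41/145) × (26/41) × (15/41) × (40/41) × (13/41) ≈ 0.0202931
spanish: (30/145) × (18/30) × (5/30) × (10/30) × (14/30) ≈ 0.00321839
Highest score → catalan.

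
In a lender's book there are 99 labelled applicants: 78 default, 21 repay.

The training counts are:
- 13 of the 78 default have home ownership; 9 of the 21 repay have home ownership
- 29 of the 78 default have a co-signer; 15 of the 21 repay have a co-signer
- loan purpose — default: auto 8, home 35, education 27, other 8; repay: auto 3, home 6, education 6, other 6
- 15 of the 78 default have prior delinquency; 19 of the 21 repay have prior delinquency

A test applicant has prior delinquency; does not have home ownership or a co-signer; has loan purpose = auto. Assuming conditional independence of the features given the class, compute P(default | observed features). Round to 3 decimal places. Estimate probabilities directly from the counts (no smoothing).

0.645

default: (78/99) × (65/78) × (49/78) × (8/78) × (15/78) ≈ 0.00813526
repay: (21/99) × (12/21) × (6/21) × (3/21) × (19/21) ≈ 0.00447625
P(default | x) = 0.00813526 / 0.01261151 ≈ 0.645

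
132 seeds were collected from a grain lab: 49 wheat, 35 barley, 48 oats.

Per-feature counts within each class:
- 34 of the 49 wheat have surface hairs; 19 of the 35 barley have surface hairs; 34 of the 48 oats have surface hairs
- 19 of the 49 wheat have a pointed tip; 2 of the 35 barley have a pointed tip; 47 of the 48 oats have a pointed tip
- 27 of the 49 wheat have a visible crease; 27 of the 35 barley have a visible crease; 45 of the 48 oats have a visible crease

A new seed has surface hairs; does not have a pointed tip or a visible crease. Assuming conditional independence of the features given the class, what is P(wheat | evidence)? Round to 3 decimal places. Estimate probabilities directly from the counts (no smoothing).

wheat: (49/132) × (34/49) × (30/49) × (22/49) ≈ 0.0708038
barley: (35/132) × (19/35) × (33/35) × (8/35) ≈ 0.0310204
oats: (48/132) × (34/48) × (1/48) × (3/48) ≈ 0.000335385
P(wheat | x) = 0.0708038 / 0.102159585 ≈ 0.693

0.693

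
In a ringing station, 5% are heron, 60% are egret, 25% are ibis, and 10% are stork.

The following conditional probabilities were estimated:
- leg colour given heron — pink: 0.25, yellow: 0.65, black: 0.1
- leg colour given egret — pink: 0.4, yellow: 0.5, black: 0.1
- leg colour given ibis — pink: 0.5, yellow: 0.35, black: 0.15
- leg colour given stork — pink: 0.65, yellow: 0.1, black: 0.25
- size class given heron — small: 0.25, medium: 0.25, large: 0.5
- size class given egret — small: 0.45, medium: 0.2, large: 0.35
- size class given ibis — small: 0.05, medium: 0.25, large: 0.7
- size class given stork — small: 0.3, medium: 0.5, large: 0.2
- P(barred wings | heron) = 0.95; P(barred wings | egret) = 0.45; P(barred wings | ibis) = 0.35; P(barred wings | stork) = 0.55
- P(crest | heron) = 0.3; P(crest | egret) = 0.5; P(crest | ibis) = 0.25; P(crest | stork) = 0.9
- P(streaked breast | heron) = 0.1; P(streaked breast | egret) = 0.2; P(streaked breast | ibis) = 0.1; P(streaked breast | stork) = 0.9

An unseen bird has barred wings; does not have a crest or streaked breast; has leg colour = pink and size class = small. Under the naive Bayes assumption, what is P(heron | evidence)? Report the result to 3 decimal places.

heron: 0.05 × 0.25 × 0.25 × 0.95 × (1−0.3) × (1−0.1) = 0.0018703125
egret: 0.6 × 0.4 × 0.45 × 0.45 × (1−0.5) × (1−0.2) = 0.01944
ibis: 0.25 × 0.5 × 0.05 × 0.35 × (1−0.25) × (1−0.1) = 0.0014765625
stork: 0.1 × 0.65 × 0.3 × 0.55 × (1−0.9) × (1−0.9) = 0.00010725
P(heron | x) = 0.0018703125 / 0.022894125 ≈ 0.082

0.082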